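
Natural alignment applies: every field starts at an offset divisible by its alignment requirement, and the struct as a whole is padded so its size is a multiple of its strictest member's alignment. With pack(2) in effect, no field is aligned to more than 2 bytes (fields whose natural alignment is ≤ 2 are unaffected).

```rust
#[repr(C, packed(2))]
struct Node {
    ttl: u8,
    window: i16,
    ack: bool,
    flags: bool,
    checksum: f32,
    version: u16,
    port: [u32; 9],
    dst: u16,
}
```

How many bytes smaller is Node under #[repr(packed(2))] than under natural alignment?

natural layout:
  0..1  ttl  (1B, 1-aligned)
  1..2  -- padding (1B)
  2..4  window  (2B, 2-aligned)
  4..5  ack  (1B, 1-aligned)
  5..6  flags  (1B, 1-aligned)
  6..8  -- padding (2B)
  8..12  checksum  (4B, 4-aligned)
  12..14  version  (2B, 2-aligned)
  14..16  -- padding (2B)
  16..52  port  (36B, 4-aligned)
  52..54  dst  (2B, 2-aligned)
  54..56  -- tail padding (2B)
  sizeof = 56, alignof = 4
packed(2) layout:
  0..1  ttl  (1B, 1-aligned)
  1..2  -- padding (1B)
  2..4  window  (2B, 2-aligned)
  4..5  ack  (1B, 1-aligned)
  5..6  flags  (1B, 1-aligned)
  6..10  checksum  (4B, 2-aligned)
  10..12  version  (2B, 2-aligned)
  12..48  port  (36B, 2-aligned)
  48..50  dst  (2B, 2-aligned)
  sizeof = 50, alignof = 2
56 − 50 = 6

6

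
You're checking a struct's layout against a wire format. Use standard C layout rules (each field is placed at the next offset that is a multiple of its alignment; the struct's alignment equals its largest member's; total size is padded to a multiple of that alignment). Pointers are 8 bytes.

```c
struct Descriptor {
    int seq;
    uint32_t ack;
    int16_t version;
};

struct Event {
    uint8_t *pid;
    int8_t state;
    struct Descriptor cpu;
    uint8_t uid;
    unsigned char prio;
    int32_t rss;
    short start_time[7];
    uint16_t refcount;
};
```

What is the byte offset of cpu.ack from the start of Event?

16

Descriptor: seq at 0 (size 4, align 4) → ends 4; ack at 4 (size 4, align 4) → ends 8; version at 8 (size 2, align 2) → ends 10; tail pad 2 to reach multiple of 4; total 12 bytes, alignment 4
pid at 0 (size 8, align 8) → ends 8
state at 8 (size 1, align 1) → ends 9
pad 3 to align 4 for cpu
cpu at 12 (size 12, align 4) → ends 24
within Descriptor: ack at 4
12 + 4 = 16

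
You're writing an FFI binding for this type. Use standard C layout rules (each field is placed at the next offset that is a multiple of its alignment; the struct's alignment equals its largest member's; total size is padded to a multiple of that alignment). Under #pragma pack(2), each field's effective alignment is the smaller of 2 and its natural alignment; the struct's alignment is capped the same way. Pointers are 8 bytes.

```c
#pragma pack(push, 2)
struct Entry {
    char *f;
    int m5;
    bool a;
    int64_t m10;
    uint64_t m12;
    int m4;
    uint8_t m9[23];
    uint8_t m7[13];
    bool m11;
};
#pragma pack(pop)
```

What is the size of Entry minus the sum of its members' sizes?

2

f at 0 (size 8, align 2) → ends 8
m5 at 8 (size 4, align 2) → ends 12
a at 12 (size 1, align 1) → ends 13
pad 1 to align 2 for m10
m10 at 14 (size 8, align 2) → ends 22
m12 at 22 (size 8, align 2) → ends 30
m4 at 30 (size 4, align 2) → ends 34
m9 at 34 (size 23, align 1) → ends 57
m7 at 57 (size 13, align 1) → ends 70
m11 at 70 (size 1, align 1) → ends 71
tail pad 1 to reach multiple of 2
total 72 bytes, alignment 2
data bytes 70, size 72 → padding 2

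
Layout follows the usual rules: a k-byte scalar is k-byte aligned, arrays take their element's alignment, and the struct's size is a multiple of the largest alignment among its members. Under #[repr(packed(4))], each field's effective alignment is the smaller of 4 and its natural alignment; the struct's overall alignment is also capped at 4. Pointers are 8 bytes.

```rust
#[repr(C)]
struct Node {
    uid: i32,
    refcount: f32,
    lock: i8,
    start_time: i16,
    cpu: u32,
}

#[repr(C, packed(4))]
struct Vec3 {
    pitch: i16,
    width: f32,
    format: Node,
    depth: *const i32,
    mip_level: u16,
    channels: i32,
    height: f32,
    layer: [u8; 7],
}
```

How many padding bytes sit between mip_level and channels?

Node: 0..4  uid  (4B, 4-aligned); 4..8  refcount  (4B, 4-aligned); 8..9  lock  (1B, 1-aligned); 9..10  -- padding (1B); 10..12  start_time  (2B, 2-aligned); 12..16  cpu  (4B, 4-aligned); sizeof = 16, alignof = 4
0..2  pitch  (2B, 2-aligned)
2..4  -- padding (2B)
4..8  width  (4B, 4-aligned)
8..24  format  (16B, 4-aligned)
24..32  depth  (8B, 4-aligned)
32..34  mip_level  (2B, 2-aligned)
34..36  -- padding (2B)
36..40  channels  (4B, 4-aligned)

2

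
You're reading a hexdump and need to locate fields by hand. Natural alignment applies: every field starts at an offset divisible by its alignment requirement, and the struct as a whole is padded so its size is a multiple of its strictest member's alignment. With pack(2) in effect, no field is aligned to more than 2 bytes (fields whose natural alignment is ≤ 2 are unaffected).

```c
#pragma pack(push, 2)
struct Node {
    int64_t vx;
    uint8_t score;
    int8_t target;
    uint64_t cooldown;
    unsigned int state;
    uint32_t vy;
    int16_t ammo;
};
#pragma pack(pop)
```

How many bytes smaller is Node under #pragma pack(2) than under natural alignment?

natural layout:
  vx at 0 (size 8, align 8) → ends 8
  score at 8 (size 1, align 1) → ends 9
  target at 9 (size 1, align 1) → ends 10
  pad 6 to align 8 for cooldown
  cooldown at 16 (size 8, align 8) → ends 24
  state at 24 (size 4, align 4) → ends 28
  vy at 28 (size 4, align 4) → ends 32
  ammo at 32 (size 2, align 2) → ends 34
  tail pad 6 to reach multiple of 8
  total 40 bytes, alignment 8
packed(2) layout:
  vx at 0 (size 8, align 2) → ends 8
  score at 8 (size 1, align 1) → ends 9
  target at 9 (size 1, align 1) → ends 10
  cooldown at 10 (size 8, align 2) → ends 18
  state at 18 (size 4, align 2) → ends 22
  vy at 22 (size 4, align 2) → ends 26
  ammo at 26 (size 2, align 2) → ends 28
  total 28 bytes, alignment 2
40 − 28 = 12

12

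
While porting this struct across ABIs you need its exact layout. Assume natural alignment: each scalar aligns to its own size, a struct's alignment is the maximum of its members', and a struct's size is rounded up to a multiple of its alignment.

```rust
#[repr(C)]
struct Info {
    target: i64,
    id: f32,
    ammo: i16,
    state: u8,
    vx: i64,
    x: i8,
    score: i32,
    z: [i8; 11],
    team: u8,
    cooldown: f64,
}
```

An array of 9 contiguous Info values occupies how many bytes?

target at 0 (size 8, align 8) → ends 8
id at 8 (size 4, align 4) → ends 12
ammo at 12 (size 2, align 2) → ends 14
state at 14 (size 1, align 1) → ends 15
pad 1 to align 8 for vx
vx at 16 (size 8, align 8) → ends 24
x at 24 (size 1, align 1) → ends 25
pad 3 to align 4 for score
score at 28 (size 4, align 4) → ends 32
z at 32 (size 11, align 1) → ends 43
team at 43 (size 1, align 1) → ends 44
pad 4 to align 8 for cooldown
cooldown at 48 (size 8, align 8) → ends 56
total 56 bytes, alignment 8
array of 9: 9 × 56 = 504

504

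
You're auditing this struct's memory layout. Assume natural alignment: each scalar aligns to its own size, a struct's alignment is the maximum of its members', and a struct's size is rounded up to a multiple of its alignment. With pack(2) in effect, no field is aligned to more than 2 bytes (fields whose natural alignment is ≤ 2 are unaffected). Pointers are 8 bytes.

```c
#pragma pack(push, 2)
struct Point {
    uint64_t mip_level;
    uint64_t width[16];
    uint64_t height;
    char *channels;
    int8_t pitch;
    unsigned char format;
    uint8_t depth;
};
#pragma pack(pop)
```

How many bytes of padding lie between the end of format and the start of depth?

0

mip_level at 0 (size 8, align 2) → ends 8
width at 8 (size 128, align 2) → ends 136
height at 136 (size 8, align 2) → ends 144
channels at 144 (size 8, align 2) → ends 152
pitch at 152 (size 1, align 1) → ends 153
format at 153 (size 1, align 1) → ends 154
depth at 154 (size 1, align 1) → ends 155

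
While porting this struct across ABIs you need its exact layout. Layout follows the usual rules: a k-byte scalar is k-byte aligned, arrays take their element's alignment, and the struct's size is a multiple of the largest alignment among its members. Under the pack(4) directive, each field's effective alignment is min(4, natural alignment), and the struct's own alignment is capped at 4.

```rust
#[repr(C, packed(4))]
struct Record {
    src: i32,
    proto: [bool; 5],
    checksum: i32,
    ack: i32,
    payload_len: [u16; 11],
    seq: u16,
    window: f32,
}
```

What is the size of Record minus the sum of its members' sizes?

0..4  src  (4B, 4-aligned)
4..9  proto  (5B, 1-aligned)
9..12  -- padding (3B)
12..16  checksum  (4B, 4-aligned)
16..20  ack  (4B, 4-aligned)
20..42  payload_len  (22B, 2-aligned)
42..44  seq  (2B, 2-aligned)
44..48  window  (4B, 4-aligned)
sizeof = 48, alignof = 4
data bytes 45, size 48 → padding 3

3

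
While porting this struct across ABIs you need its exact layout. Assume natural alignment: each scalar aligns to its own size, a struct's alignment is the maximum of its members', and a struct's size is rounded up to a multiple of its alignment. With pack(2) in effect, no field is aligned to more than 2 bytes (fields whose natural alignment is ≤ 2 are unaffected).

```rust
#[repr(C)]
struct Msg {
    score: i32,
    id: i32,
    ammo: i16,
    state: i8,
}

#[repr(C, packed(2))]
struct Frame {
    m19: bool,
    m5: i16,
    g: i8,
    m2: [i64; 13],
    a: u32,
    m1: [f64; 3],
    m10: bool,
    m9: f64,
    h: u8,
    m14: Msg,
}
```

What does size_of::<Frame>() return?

162

Msg: score at 0 (size 4, align 4) → ends 4; id at 4 (size 4, align 4) → ends 8; ammo at 8 (size 2, align 2) → ends 10; state at 10 (size 1, align 1) → ends 11; tail pad 1 to reach multiple of 4; total 12 bytes, alignment 4
m19 at 0 (size 1, align 1) → ends 1
pad 1 to align 2 for m5
m5 at 2 (size 2, align 2) → ends 4
g at 4 (size 1, align 1) → ends 5
pad 1 to align 2 for m2
m2 at 6 (size 104, align 2) → ends 110
a at 110 (size 4, align 2) → ends 114
m1 at 114 (size 24, align 2) → ends 138
m10 at 138 (size 1, align 1) → ends 139
pad 1 to align 2 for m9
m9 at 140 (size 8, align 2) → ends 148
h at 148 (size 1, align 1) → ends 149
pad 1 to align 2 for m14
m14 at 150 (size 12, align 2) → ends 162
total 162 bytes, alignment 2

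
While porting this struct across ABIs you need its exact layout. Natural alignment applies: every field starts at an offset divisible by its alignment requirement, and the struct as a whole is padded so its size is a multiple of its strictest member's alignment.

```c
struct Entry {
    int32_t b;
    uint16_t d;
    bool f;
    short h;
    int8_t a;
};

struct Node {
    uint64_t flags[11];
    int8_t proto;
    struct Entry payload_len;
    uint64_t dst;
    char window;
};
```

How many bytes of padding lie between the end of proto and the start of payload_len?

Entry: 0..4  b  (4B, 4-aligned); 4..6  d  (2B, 2-aligned); 6..7  f  (1B, 1-aligned); 7..8  -- padding (1B); 8..10  h  (2B, 2-aligned); 10..11  a  (1B, 1-aligned); 11..12  -- tail padding (1B); sizeof = 12, alignof = 4
0..88  flags  (88B, 8-aligned)
88..89  proto  (1B, 1-aligned)
89..92  -- padding (3B)
92..104  payload_len  (12B, 4-aligned)

3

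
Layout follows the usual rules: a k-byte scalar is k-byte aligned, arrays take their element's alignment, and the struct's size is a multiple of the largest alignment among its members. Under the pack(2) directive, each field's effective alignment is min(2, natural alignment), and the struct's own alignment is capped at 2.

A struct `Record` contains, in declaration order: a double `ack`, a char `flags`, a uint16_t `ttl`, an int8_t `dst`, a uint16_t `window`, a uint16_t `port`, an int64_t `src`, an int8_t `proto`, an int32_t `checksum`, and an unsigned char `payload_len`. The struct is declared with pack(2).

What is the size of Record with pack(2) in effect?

34

@0: ack [8B, align 2] → 8
@8: flags [1B, align 1] → 9
+1 pad (align 2)
@10: ttl [2B, align 2] → 12
@12: dst [1B, align 1] → 13
+1 pad (align 2)
@14: window [2B, align 2] → 16
@16: port [2B, align 2] → 18
@18: src [8B, align 2] → 26
@26: proto [1B, align 1] → 27
+1 pad (align 2)
@28: checksum [4B, align 2] → 32
@32: payload_len [1B, align 1] → 33
+1 tail pad (align 2)
size 34, align 2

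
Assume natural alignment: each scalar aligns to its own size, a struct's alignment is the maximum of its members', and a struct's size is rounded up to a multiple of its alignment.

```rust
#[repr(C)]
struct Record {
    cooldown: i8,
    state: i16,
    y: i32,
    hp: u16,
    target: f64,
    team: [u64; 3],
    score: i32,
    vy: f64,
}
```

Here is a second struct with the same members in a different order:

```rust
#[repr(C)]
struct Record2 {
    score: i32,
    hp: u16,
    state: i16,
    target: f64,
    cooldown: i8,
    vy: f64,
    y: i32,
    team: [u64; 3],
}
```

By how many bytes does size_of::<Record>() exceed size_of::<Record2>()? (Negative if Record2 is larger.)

cooldown at 0 (size 1, align 1) → ends 1
pad 1 to align 2 for state
state at 2 (size 2, align 2) → ends 4
y at 4 (size 4, align 4) → ends 8
hp at 8 (size 2, align 2) → ends 10
pad 6 to align 8 for target
target at 16 (size 8, align 8) → ends 24
team at 24 (size 24, align 8) → ends 48
score at 48 (size 4, align 4) → ends 52
pad 4 to align 8 for vy
vy at 56 (size 8, align 8) → ends 64
total 64 bytes, alignment 8
— Record2 —
score at 0 (size 4, align 4) → ends 4
hp at 4 (size 2, align 2) → ends 6
state at 6 (size 2, align 2) → ends 8
target at 8 (size 8, align 8) → ends 16
cooldown at 16 (size 1, align 1) → ends 17
pad 7 to align 8 for vy
vy at 24 (size 8, align 8) → ends 32
y at 32 (size 4, align 4) → ends 36
pad 4 to align 8 for team
team at 40 (size 24, align 8) → ends 64
total 64 bytes, alignment 8
64 − 64 = 0

0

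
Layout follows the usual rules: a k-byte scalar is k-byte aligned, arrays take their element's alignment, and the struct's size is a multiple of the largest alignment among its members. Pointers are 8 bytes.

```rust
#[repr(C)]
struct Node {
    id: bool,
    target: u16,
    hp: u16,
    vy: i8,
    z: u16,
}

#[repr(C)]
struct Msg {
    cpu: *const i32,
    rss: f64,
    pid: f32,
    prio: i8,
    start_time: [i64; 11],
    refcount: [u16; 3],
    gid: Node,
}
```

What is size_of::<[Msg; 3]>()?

Node: 0..1  id  (1B, 1-aligned); 1..2  -- padding (1B); 2..4  target  (2B, 2-aligned); 4..6  hp  (2B, 2-aligned); 6..7  vy  (1B, 1-aligned); 7..8  -- padding (1B); 8..10  z  (2B, 2-aligned); sizeof = 10, alignof = 2
0..8  cpu  (8B, 8-aligned)
8..16  rss  (8B, 8-aligned)
16..20  pid  (4B, 4-aligned)
20..21  prio  (1B, 1-aligned)
21..24  -- padding (3B)
24..112  start_time  (88B, 8-aligned)
112..118  refcount  (6B, 2-aligned)
118..128  gid  (10B, 2-aligned)
sizeof = 128, alignof = 8
array of 3: 3 × 128 = 384

384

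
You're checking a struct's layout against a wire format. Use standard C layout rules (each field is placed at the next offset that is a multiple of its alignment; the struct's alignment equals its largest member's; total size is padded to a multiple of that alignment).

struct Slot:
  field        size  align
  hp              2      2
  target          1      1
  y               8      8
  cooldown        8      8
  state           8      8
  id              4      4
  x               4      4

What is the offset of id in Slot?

32

0..2  hp  (2B, 2-aligned)
2..3  target  (1B, 1-aligned)
3..8  -- padding (5B)
8..16  y  (8B, 8-aligned)
16..24  cooldown  (8B, 8-aligned)
24..32  state  (8B, 8-aligned)
32..36  id  (4B, 4-aligned)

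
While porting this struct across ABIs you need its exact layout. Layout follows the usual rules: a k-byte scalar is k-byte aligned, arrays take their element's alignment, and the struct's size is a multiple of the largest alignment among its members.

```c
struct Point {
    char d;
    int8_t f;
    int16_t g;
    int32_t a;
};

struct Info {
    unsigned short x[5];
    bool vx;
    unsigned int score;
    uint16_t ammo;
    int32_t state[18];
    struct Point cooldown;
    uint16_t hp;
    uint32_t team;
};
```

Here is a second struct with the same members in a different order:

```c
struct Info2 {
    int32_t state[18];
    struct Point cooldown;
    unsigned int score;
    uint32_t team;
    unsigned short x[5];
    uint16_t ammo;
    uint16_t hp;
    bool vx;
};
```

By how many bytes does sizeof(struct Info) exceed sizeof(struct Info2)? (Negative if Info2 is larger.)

4

Point: @0: d [1B, align 1] → 1; @1: f [1B, align 1] → 2; @2: g [2B, align 2] → 4; @4: a [4B, align 4] → 8; size 8, align 4
@0: x [10B, align 2] → 10
@10: vx [1B, align 1] → 11
+1 pad (align 4)
@12: score [4B, align 4] → 16
@16: ammo [2B, align 2] → 18
+2 pad (align 4)
@20: state [72B, align 4] → 92
@92: cooldown [8B, align 4] → 100
@100: hp [2B, align 2] → 102
+2 pad (align 4)
@104: team [4B, align 4] → 108
size 108, align 4
— Info2 —
@0: state [72B, align 4] → 72
@72: cooldown [8B, align 4] → 80
@80: score [4B, align 4] → 84
@84: team [4B, align 4] → 88
@88: x [10B, align 2] → 98
@98: ammo [2B, align 2] → 100
@100: hp [2B, align 2] → 102
@102: vx [1B, align 1] → 103
+1 tail pad (align 4)
size 104, align 4
108 − 104 = 4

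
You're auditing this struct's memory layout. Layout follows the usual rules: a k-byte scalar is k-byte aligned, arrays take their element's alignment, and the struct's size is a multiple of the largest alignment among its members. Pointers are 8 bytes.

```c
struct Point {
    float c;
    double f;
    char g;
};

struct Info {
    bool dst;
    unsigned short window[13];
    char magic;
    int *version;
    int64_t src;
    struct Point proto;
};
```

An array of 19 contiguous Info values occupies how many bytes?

Point: 0..4  c  (4B, 4-aligned); 4..8  -- padding (4B); 8..16  f  (8B, 8-aligned); 16..17  g  (1B, 1-aligned); 17..24  -- tail padding (7B); sizeof = 24, alignof = 8
0..1  dst  (1B, 1-aligned)
1..2  -- padding (1B)
2..28  window  (26B, 2-aligned)
28..29  magic  (1B, 1-aligned)
29..32  -- padding (3B)
32..40  version  (8B, 8-aligned)
40..48  src  (8B, 8-aligned)
48..72  proto  (24B, 8-aligned)
sizeof = 72, alignof = 8
array of 19: 19 × 72 = 1368

1368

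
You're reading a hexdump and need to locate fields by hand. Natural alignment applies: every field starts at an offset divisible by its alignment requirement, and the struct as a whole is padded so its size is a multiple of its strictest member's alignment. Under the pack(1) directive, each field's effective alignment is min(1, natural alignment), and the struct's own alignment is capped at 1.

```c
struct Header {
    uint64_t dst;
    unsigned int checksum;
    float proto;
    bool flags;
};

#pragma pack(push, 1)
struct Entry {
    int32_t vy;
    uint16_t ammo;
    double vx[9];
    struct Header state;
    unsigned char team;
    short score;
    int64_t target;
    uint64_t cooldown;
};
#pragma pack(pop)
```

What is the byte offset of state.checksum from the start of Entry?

86

Header: dst at 0 (size 8, align 8) → ends 8; checksum at 8 (size 4, align 4) → ends 12; proto at 12 (size 4, align 4) → ends 16; flags at 16 (size 1, align 1) → ends 17; tail pad 7 to reach multiple of 8; total 24 bytes, alignment 8
vy at 0 (size 4, align 1) → ends 4
ammo at 4 (size 2, align 1) → ends 6
vx at 6 (size 72, align 1) → ends 78
state at 78 (size 24, align 1) → ends 102
within Header: checksum at 8
78 + 8 = 86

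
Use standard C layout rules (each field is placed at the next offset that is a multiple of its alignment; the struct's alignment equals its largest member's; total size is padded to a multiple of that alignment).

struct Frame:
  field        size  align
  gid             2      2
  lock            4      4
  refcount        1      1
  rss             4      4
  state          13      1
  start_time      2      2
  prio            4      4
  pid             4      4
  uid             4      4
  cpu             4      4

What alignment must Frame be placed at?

member alignments: gid=2, lock=4, refcount=1, rss=4, state=1, start_time=2, prio=4, pid=4, uid=4, cpu=4
max = 4

4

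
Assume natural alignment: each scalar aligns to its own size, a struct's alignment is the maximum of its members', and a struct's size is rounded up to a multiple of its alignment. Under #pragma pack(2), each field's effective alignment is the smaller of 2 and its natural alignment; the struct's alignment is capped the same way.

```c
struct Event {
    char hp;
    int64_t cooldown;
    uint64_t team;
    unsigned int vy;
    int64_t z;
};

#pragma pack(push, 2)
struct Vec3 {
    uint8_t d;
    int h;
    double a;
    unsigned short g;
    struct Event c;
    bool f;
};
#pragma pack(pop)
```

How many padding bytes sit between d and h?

Event: @0: hp [1B, align 1] → 1; +7 pad (align 8); @8: cooldown [8B, align 8] → 16; @16: team [8B, align 8] → 24; @24: vy [4B, align 4] → 28; +4 pad (align 8); @32: z [8B, align 8] → 40; size 40, align 8
@0: d [1B, align 1] → 1
+1 pad (align 2)
@2: h [4B, align 2] → 6

1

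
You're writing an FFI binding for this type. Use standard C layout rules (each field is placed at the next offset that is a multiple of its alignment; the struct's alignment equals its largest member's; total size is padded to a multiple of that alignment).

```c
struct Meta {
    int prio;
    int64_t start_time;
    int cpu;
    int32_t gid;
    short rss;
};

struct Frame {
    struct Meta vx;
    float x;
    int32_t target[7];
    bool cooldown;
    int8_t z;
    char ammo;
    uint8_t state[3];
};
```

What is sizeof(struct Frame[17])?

1224

Meta: prio at 0 (size 4, align 4) → ends 4; pad 4 to align 8 for start_time; start_time at 8 (size 8, align 8) → ends 16; cpu at 16 (size 4, align 4) → ends 20; gid at 20 (size 4, align 4) → ends 24; rss at 24 (size 2, align 2) → ends 26; tail pad 6 to reach multiple of 8; total 32 bytes, alignment 8
vx at 0 (size 32, align 8) → ends 32
x at 32 (size 4, align 4) → ends 36
target at 36 (size 28, align 4) → ends 64
cooldown at 64 (size 1, align 1) → ends 65
z at 65 (size 1, align 1) → ends 66
ammo at 66 (size 1, align 1) → ends 67
state at 67 (size 3, align 1) → ends 70
tail pad 2 to reach multiple of 8
total 72 bytes, alignment 8
array of 17: 17 × 72 = 1224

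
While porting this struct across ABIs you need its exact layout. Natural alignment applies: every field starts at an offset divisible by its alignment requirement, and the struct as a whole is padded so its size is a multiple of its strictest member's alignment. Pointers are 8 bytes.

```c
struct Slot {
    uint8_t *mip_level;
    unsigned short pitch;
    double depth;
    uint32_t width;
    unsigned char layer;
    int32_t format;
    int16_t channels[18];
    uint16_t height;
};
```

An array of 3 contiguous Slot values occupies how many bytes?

240

mip_level at 0 (size 8, align 8) → ends 8
pitch at 8 (size 2, align 2) → ends 10
pad 6 to align 8 for depth
depth at 16 (size 8, align 8) → ends 24
width at 24 (size 4, align 4) → ends 28
layer at 28 (size 1, align 1) → ends 29
pad 3 to align 4 for format
format at 32 (size 4, align 4) → ends 36
channels at 36 (size 36, align 2) → ends 72
height at 72 (size 2, align 2) → ends 74
tail pad 6 to reach multiple of 8
total 80 bytes, alignment 8
array of 3: 3 × 80 = 240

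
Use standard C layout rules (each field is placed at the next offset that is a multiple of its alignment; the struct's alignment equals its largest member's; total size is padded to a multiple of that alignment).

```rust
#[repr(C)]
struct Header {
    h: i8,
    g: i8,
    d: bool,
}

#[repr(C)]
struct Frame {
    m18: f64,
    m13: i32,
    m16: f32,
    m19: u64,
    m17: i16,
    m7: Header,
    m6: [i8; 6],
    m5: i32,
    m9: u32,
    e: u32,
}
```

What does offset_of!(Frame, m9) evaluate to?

40

Header: 0..1  h  (1B, 1-aligned); 1..2  g  (1B, 1-aligned); 2..3  d  (1B, 1-aligned); sizeof = 3, alignof = 1
0..8  m18  (8B, 8-aligned)
8..12  m13  (4B, 4-aligned)
12..16  m16  (4B, 4-aligned)
16..24  m19  (8B, 8-aligned)
24..26  m17  (2B, 2-aligned)
26..29  m7  (3B, 1-aligned)
29..35  m6  (6B, 1-aligned)
35..36  -- padding (1B)
36..40  m5  (4B, 4-aligned)
40..44  m9  (4B, 4-aligned)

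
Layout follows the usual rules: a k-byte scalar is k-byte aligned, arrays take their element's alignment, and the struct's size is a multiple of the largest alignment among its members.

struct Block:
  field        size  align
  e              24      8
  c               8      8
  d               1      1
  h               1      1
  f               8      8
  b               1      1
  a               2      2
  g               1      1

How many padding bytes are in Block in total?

0..24  e  (24B, 8-aligned)
24..32  c  (8B, 8-aligned)
32..33  d  (1B, 1-aligned)
33..34  h  (1B, 1-aligned)
34..40  -- padding (6B)
40..48  f  (8B, 8-aligned)
48..49  b  (1B, 1-aligned)
49..50  -- padding (1B)
50..52  a  (2B, 2-aligned)
52..53  g  (1B, 1-aligned)
53..56  -- tail padding (3B)
sizeof = 56, alignof = 8
data bytes 46, size 56 → padding 10

10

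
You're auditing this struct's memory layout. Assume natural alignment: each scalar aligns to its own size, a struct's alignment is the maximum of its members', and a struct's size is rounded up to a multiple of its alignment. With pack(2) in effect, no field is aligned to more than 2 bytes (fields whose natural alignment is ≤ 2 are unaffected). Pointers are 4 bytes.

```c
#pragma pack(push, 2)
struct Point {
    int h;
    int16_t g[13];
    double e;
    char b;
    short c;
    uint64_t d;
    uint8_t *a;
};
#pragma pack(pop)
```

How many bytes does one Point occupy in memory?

@0: h [4B, align 2] → 4
@4: g [26B, align 2] → 30
@30: e [8B, align 2] → 38
@38: b [1B, align 1] → 39
+1 pad (align 2)
@40: c [2B, align 2] → 42
@42: d [8B, align 2] → 50
@50: a [4B, align 2] → 54
size 54, align 2

54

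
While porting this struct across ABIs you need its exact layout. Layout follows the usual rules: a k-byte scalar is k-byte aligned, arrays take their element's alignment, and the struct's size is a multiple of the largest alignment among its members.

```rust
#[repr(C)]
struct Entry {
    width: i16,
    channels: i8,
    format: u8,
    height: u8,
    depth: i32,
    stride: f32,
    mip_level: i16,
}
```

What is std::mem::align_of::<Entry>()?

member alignments: width=2, channels=1, format=1, height=1, depth=4, stride=4, mip_level=2
max = 4

4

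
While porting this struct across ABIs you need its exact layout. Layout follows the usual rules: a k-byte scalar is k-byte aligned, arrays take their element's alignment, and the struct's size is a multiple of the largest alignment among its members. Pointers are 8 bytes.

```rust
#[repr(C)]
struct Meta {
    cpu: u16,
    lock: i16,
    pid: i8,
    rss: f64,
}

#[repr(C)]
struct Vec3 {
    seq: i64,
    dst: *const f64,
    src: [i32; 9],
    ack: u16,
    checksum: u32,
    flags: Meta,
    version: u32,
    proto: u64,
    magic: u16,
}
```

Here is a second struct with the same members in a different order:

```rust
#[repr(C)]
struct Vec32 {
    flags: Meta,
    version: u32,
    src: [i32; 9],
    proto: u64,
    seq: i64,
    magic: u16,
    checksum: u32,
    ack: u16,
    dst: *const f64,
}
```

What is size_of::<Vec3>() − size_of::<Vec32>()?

Meta: @0: cpu [2B, align 2] → 2; @2: lock [2B, align 2] → 4; @4: pid [1B, align 1] → 5; +3 pad (align 8); @8: rss [8B, align 8] → 16; size 16, align 8
@0: seq [8B, align 8] → 8
@8: dst [8B, align 8] → 16
@16: src [36B, align 4] → 52
@52: ack [2B, align 2] → 54
+2 pad (align 4)
@56: checksum [4B, align 4] → 60
+4 pad (align 8)
@64: flags [16B, align 8] → 80
@80: version [4B, align 4] → 84
+4 pad (align 8)
@88: proto [8B, align 8] → 96
@96: magic [2B, align 2] → 98
+6 tail pad (align 8)
size 104, align 8
— Vec32 —
@0: flags [16B, align 8] → 16
@16: version [4B, align 4] → 20
@20: src [36B, align 4] → 56
@56: proto [8B, align 8] → 64
@64: seq [8B, align 8] → 72
@72: magic [2B, align 2] → 74
+2 pad (align 4)
@76: checksum [4B, align 4] → 80
@80: ack [2B, align 2] → 82
+6 pad (align 8)
@88: dst [8B, align 8] → 96
size 96, align 8
104 − 96 = 8

8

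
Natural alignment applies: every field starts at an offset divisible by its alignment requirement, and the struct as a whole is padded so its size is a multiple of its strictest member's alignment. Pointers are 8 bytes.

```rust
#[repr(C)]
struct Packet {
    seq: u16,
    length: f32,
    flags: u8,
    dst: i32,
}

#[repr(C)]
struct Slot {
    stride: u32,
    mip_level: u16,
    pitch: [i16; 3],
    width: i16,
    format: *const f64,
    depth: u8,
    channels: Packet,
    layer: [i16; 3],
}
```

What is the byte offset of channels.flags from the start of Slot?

Packet: @0: seq [2B, align 2] → 2; +2 pad (align 4); @4: length [4B, align 4] → 8; @8: flags [1B, align 1] → 9; +3 pad (align 4); @12: dst [4B, align 4] → 16; size 16, align 4
@0: stride [4B, align 4] → 4
@4: mip_level [2B, align 2] → 6
@6: pitch [6B, align 2] → 12
@12: width [2B, align 2] → 14
+2 pad (align 8)
@16: format [8B, align 8] → 24
@24: depth [1B, align 1] → 25
+3 pad (align 4)
@28: channels [16B, align 4] → 44
within Packet: flags at 8
28 + 8 = 36

36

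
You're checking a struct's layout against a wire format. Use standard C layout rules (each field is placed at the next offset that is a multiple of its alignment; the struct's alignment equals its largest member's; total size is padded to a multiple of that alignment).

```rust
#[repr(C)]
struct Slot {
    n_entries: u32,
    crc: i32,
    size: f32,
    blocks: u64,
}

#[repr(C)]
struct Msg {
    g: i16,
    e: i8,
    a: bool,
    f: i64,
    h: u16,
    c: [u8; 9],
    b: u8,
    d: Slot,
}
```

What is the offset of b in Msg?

Slot: n_entries at 0 (size 4, align 4) → ends 4; crc at 4 (size 4, align 4) → ends 8; size at 8 (size 4, align 4) → ends 12; pad 4 to align 8 for blocks; blocks at 16 (size 8, align 8) → ends 24; total 24 bytes, alignment 8
g at 0 (size 2, align 2) → ends 2
e at 2 (size 1, align 1) → ends 3
a at 3 (size 1, align 1) → ends 4
pad 4 to align 8 for f
f at 8 (size 8, align 8) → ends 16
h at 16 (size 2, align 2) → ends 18
c at 18 (size 9, align 1) → ends 27
b at 27 (size 1, align 1) → ends 28

27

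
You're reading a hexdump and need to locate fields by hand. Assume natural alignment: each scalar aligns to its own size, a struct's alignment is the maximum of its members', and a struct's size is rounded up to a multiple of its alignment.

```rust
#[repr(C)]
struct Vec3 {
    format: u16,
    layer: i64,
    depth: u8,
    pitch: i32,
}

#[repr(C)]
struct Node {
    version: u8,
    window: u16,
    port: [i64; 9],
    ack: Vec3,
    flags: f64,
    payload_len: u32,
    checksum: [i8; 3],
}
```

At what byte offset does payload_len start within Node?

112

Vec3: @0: format [2B, align 2] → 2; +6 pad (align 8); @8: layer [8B, align 8] → 16; @16: depth [1B, align 1] → 17; +3 pad (align 4); @20: pitch [4B, align 4] → 24; size 24, align 8
@0: version [1B, align 1] → 1
+1 pad (align 2)
@2: window [2B, align 2] → 4
+4 pad (align 8)
@8: port [72B, align 8] → 80
@80: ack [24B, align 8] → 104
@104: flags [8B, align 8] → 112
@112: payload_len [4B, align 4] → 116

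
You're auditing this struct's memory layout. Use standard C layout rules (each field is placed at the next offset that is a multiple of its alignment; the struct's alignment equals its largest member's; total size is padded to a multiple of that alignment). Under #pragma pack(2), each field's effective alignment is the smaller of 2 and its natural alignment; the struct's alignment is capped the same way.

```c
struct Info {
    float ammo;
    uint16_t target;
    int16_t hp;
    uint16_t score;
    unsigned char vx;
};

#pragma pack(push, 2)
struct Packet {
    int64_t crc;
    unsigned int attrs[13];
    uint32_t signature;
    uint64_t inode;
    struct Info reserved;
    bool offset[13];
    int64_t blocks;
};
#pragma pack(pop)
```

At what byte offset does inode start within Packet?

64

Info: ammo at 0 (size 4, align 4) → ends 4; target at 4 (size 2, align 2) → ends 6; hp at 6 (size 2, align 2) → ends 8; score at 8 (size 2, align 2) → ends 10; vx at 10 (size 1, align 1) → ends 11; tail pad 1 to reach multiple of 4; total 12 bytes, alignment 4
crc at 0 (size 8, align 2) → ends 8
attrs at 8 (size 52, align 2) → ends 60
signature at 60 (size 4, align 2) → ends 64
inode at 64 (size 8, align 2) → ends 72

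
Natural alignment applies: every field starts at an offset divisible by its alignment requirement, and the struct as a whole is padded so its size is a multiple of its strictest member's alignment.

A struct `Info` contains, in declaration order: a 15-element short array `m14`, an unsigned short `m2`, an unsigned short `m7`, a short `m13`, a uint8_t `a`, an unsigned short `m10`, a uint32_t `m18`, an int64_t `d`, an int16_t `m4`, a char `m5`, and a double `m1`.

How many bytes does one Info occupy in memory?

0..30  m14  (30B, 2-aligned)
30..32  m2  (2B, 2-aligned)
32..34  m7  (2B, 2-aligned)
34..36  m13  (2B, 2-aligned)
36..37  a  (1B, 1-aligned)
37..38  -- padding (1B)
38..40  m10  (2B, 2-aligned)
40..44  m18  (4B, 4-aligned)
44..48  -- padding (4B)
48..56  d  (8B, 8-aligned)
56..58  m4  (2B, 2-aligned)
58..59  m5  (1B, 1-aligned)
59..64  -- padding (5B)
64..72  m1  (8B, 8-aligned)
sizeof = 72, alignof = 8

72 bytes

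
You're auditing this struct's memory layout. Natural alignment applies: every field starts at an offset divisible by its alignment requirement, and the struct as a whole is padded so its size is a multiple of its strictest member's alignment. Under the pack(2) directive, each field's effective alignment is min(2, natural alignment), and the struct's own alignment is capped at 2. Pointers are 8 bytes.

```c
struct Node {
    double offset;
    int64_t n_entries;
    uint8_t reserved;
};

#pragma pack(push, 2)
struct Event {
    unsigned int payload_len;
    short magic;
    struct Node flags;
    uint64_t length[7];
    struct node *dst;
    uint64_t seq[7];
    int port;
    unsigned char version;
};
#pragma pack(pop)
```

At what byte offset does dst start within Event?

Node: offset at 0 (size 8, align 8) → ends 8; n_entries at 8 (size 8, align 8) → ends 16; reserved at 16 (size 1, align 1) → ends 17; tail pad 7 to reach multiple of 8; total 24 bytes, alignment 8
payload_len at 0 (size 4, align 2) → ends 4
magic at 4 (size 2, align 2) → ends 6
flags at 6 (size 24, align 2) → ends 30
length at 30 (size 56, align 2) → ends 86
dst at 86 (size 8, align 2) → ends 94

86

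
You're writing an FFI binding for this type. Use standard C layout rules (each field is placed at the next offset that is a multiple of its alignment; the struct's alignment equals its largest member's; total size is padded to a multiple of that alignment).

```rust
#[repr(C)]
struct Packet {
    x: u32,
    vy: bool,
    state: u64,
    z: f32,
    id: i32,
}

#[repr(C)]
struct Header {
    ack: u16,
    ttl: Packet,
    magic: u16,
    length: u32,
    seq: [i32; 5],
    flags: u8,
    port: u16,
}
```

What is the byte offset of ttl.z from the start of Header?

Packet: x at 0 (size 4, align 4) → ends 4; vy at 4 (size 1, align 1) → ends 5; pad 3 to align 8 for state; state at 8 (size 8, align 8) → ends 16; z at 16 (size 4, align 4) → ends 20; id at 20 (size 4, align 4) → ends 24; total 24 bytes, alignment 8
ack at 0 (size 2, align 2) → ends 2
pad 6 to align 8 for ttl
ttl at 8 (size 24, align 8) → ends 32
within Packet: z at 16
8 + 16 = 24

24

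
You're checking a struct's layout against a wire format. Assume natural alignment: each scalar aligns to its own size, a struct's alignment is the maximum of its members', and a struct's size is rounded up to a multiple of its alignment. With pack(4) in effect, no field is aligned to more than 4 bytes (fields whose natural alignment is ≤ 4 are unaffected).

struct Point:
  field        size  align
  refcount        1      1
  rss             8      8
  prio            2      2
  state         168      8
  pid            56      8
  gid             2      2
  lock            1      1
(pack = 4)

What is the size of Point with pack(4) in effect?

@0: refcount [1B, align 1] → 1
+3 pad (align 4)
@4: rss [8B, align 4] → 12
@12: prio [2B, align 2] → 14
+2 pad (align 4)
@16: state [168B, align 4] → 184
@184: pid [56B, align 4] → 240
@240: gid [2B, align 2] → 242
@242: lock [1B, align 1] → 243
+1 tail pad (align 4)
size 244, align 4

244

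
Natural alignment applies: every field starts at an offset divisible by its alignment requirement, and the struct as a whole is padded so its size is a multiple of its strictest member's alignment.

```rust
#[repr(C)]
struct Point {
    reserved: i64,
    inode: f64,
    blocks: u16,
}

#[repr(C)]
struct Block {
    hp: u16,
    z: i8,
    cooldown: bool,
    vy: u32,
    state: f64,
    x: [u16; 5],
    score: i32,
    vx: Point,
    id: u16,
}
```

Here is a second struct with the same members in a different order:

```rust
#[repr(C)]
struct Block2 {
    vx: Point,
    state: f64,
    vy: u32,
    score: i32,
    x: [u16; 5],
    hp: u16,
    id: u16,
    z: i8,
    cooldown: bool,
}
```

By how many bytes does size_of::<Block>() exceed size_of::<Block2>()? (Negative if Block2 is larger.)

Point: 0..8  reserved  (8B, 8-aligned); 8..16  inode  (8B, 8-aligned); 16..18  blocks  (2B, 2-aligned); 18..24  -- tail padding (6B); sizeof = 24, alignof = 8
0..2  hp  (2B, 2-aligned)
2..3  z  (1B, 1-aligned)
3..4  cooldown  (1B, 1-aligned)
4..8  vy  (4B, 4-aligned)
8..16  state  (8B, 8-aligned)
16..26  x  (10B, 2-aligned)
26..28  -- padding (2B)
28..32  score  (4B, 4-aligned)
32..56  vx  (24B, 8-aligned)
56..58  id  (2B, 2-aligned)
58..64  -- tail padding (6B)
sizeof = 64, alignof = 8
— Block2 —
0..24  vx  (24B, 8-aligned)
24..32  state  (8B, 8-aligned)
32..36  vy  (4B, 4-aligned)
36..40  score  (4B, 4-aligned)
40..50  x  (10B, 2-aligned)
50..52  hp  (2B, 2-aligned)
52..54  id  (2B, 2-aligned)
54..55  z  (1B, 1-aligned)
55..56  cooldown  (1B, 1-aligned)
sizeof = 56, alignof = 8
64 − 56 = 8

8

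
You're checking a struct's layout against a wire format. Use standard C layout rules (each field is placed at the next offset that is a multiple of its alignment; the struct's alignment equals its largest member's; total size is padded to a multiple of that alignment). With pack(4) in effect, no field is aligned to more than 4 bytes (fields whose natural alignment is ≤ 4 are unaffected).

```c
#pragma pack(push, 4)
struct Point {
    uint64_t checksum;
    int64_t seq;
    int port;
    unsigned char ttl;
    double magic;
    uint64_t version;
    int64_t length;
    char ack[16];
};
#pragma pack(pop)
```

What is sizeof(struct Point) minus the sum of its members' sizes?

3

checksum at 0 (size 8, align 4) → ends 8
seq at 8 (size 8, align 4) → ends 16
port at 16 (size 4, align 4) → ends 20
ttl at 20 (size 1, align 1) → ends 21
pad 3 to align 4 for magic
magic at 24 (size 8, align 4) → ends 32
version at 32 (size 8, align 4) → ends 40
length at 40 (size 8, align 4) → ends 48
ack at 48 (size 16, align 1) → ends 64
total 64 bytes, alignment 4
data bytes 61, size 64 → padding 3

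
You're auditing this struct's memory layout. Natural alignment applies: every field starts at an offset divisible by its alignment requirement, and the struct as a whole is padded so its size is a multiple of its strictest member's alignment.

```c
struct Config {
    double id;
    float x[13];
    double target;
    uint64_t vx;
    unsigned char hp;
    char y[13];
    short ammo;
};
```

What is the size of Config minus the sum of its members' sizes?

4

0..8  id  (8B, 8-aligned)
8..60  x  (52B, 4-aligned)
60..64  -- padding (4B)
64..72  target  (8B, 8-aligned)
72..80  vx  (8B, 8-aligned)
80..81  hp  (1B, 1-aligned)
81..94  y  (13B, 1-aligned)
94..96  ammo  (2B, 2-aligned)
sizeof = 96, alignof = 8
data bytes 92, size 96 → padding 4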